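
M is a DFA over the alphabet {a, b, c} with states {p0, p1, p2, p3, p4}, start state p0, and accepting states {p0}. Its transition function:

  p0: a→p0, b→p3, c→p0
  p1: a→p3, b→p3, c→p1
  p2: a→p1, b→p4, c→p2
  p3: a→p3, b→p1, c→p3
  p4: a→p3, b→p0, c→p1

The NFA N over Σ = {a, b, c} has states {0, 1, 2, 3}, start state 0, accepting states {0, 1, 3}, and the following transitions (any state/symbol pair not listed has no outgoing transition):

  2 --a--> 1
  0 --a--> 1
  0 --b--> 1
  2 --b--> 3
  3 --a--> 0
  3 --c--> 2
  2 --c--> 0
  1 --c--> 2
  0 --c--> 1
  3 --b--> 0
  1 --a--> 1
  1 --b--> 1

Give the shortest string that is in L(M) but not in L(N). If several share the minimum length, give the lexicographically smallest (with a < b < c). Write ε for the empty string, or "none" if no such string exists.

The string ac is accepted by M but not by N.
No shorter string lies in the difference, and ac is the lexicographically first length-2 string in L(M) \ L(N).

ac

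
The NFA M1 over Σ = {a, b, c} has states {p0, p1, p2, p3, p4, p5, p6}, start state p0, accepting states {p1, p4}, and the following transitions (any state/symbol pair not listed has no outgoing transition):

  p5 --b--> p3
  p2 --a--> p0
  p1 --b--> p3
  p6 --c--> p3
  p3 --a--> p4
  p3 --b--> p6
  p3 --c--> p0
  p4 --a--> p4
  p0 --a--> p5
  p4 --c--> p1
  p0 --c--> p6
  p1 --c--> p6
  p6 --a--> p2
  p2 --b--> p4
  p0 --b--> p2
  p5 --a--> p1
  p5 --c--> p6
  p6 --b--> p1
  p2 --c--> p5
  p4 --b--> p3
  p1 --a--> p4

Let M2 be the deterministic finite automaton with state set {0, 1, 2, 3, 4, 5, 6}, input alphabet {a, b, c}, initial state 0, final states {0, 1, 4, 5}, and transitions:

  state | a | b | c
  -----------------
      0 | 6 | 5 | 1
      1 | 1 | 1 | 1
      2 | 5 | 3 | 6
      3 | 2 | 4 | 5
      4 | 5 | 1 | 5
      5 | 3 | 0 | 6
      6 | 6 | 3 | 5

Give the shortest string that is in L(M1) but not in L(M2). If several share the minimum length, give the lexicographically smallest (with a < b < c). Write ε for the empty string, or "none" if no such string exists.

aa

The string aa is accepted by M1 but not by M2.
No shorter string lies in the difference, and aa is the lexicographically first length-2 string in L(M1) \ L(M2).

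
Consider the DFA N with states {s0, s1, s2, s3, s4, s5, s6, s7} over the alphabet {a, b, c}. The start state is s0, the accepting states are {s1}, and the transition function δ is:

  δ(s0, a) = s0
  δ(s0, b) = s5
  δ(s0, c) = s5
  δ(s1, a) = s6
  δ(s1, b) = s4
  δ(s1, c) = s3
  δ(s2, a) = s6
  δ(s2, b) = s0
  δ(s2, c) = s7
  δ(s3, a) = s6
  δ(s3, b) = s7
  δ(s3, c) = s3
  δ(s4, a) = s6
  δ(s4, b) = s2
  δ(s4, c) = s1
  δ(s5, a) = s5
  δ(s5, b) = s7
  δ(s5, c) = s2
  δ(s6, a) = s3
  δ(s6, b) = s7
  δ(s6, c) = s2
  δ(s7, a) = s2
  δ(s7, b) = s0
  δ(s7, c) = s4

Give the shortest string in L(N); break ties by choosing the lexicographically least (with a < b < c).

bbcc

A breadth-first search from s0 reaches an accepting state first via the path s0 → s5 → s7 → s4 → s1 on input bbcc.
No string of length < 4 is accepted (BFS exhausts all shorter strings without reaching an accepting state), and bbcc is the lexicographically least accepting string of length 4.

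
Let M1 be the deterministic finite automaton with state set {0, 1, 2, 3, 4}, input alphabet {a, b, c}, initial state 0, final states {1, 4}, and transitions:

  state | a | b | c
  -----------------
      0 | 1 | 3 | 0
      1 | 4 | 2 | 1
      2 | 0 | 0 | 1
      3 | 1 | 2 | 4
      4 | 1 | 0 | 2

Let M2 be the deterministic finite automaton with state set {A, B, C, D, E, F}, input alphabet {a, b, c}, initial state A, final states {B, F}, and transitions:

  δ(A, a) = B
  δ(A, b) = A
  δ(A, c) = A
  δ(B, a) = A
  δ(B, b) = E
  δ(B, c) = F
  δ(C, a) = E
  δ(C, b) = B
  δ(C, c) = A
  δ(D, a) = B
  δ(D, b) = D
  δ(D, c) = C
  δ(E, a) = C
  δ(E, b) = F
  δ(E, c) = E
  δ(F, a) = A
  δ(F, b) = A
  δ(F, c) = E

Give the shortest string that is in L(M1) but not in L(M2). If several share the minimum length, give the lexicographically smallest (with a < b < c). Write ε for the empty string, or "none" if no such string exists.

The string aa is accepted by M1 but not by M2.
No shorter string lies in the difference, and aa is the lexicographically first length-2 string in L(M1) \ L(M2).

aa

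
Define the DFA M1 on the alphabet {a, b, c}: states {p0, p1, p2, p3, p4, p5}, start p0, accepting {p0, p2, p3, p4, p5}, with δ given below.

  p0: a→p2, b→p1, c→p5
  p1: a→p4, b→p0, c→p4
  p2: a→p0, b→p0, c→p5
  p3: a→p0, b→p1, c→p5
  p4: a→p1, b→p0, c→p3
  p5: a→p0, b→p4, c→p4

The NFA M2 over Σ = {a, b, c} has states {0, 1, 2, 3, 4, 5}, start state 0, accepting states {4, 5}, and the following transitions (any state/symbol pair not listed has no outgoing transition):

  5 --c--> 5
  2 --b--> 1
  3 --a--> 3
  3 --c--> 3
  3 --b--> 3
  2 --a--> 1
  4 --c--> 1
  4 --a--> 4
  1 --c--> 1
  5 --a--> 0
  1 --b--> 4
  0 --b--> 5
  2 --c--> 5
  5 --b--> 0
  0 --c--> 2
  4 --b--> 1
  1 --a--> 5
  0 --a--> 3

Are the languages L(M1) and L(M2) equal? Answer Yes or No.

No

The empty string ε is accepted by M1 but rejected by M2.
So L(M1) ≠ L(M2).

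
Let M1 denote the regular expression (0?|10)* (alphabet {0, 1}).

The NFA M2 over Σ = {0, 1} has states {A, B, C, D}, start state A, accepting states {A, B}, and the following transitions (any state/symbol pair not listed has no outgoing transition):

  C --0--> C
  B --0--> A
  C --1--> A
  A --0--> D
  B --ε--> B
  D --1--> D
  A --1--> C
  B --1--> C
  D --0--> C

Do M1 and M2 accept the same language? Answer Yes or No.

No

The string 0 is accepted by M1 but rejected by M2.
So L(M1) ≠ L(M2).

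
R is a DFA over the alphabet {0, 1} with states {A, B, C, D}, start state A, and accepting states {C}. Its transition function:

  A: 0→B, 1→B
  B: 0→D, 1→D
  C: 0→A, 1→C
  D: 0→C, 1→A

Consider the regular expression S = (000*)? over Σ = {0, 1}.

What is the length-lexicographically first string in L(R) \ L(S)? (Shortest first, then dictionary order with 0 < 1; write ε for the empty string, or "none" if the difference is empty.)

The string 010 is accepted by R but not by S.
No shorter string lies in the difference, and 010 is the lexicographically first length-3 string in L(R) \ L(S).

010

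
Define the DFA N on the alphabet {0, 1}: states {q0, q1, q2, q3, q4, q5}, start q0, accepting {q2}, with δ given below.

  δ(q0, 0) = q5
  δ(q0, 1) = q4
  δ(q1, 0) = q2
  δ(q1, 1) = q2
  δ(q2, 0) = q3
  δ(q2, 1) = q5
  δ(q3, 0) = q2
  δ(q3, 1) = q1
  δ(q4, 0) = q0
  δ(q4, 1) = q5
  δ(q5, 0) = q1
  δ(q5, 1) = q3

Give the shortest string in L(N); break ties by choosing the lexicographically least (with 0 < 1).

A breadth-first search from q0 reaches an accepting state first via the path q0 → q5 → q1 → q2 on input 000.
No string of length < 3 is accepted (BFS exhausts all shorter strings without reaching an accepting state), and 000 is the lexicographically least accepting string of length 3.

000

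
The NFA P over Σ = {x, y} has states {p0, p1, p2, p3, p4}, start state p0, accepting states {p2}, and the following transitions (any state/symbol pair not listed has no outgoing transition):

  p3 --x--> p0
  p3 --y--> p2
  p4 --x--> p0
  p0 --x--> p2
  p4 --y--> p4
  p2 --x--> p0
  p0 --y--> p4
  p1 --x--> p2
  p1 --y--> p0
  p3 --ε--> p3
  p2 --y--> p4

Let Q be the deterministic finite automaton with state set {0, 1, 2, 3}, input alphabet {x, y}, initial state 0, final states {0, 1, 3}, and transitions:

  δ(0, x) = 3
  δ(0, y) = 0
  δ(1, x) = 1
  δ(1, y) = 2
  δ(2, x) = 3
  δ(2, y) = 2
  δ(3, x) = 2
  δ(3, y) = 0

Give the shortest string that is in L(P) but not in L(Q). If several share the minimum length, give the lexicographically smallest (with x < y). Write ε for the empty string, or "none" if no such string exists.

yxx

The string yxx is accepted by P but not by Q.
No shorter string lies in the difference, and yxx is the lexicographically first length-3 string in L(P) \ L(Q).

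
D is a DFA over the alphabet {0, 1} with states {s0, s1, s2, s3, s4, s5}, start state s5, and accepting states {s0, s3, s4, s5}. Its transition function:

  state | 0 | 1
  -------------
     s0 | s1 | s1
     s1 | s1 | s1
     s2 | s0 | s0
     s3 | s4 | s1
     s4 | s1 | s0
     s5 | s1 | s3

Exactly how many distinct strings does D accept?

The useful subgraph on states {s0, s3, s4, s5} is acyclic, so L(D) is finite; the longest accepting path visits 4 useful states, giving maximum string length 3.
Counting accepting paths from s5 by length: 1 of length 0, 1 of length 1, 1 of length 2, 1 of length 3. Total 4.

4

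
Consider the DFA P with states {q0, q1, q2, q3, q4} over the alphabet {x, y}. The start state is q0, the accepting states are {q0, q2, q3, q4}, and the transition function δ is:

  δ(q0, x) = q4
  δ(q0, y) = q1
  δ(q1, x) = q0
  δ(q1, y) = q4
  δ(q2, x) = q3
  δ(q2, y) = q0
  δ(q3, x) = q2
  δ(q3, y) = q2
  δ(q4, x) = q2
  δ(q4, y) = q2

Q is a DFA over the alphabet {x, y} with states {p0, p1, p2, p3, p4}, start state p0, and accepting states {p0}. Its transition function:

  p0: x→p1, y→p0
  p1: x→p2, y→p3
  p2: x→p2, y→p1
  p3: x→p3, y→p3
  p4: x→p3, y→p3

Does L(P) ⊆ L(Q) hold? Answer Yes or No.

No

The string x is in L(P) but not in L(Q).
So L(P) ⊄ L(Q).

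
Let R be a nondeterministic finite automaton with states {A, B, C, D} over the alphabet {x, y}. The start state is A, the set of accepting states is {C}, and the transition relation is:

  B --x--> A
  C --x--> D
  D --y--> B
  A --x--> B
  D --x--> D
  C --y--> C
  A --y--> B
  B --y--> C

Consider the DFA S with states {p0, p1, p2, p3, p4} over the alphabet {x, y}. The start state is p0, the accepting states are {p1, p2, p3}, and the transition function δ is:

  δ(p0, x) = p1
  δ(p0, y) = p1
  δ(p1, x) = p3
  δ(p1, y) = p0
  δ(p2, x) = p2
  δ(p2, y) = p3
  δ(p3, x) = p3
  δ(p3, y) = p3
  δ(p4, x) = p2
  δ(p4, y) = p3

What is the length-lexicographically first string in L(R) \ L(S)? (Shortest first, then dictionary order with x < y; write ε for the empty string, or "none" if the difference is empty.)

The string xy is accepted by R but not by S.
No shorter string lies in the difference, and xy is the lexicographically first length-2 string in L(R) \ L(S).

xy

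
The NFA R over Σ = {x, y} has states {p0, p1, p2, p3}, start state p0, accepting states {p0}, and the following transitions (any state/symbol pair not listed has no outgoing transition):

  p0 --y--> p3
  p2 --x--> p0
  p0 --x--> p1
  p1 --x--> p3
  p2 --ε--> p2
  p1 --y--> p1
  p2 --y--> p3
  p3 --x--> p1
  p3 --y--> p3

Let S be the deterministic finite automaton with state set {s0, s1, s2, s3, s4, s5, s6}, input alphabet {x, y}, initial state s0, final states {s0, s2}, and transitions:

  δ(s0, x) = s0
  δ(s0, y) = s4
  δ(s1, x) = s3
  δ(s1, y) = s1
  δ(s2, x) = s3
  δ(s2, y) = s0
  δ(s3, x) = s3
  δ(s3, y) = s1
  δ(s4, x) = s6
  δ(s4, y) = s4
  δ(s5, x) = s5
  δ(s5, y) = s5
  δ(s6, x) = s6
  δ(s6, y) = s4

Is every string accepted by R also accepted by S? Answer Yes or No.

Yes

Exploring the product automaton R × S from the start pair (p0, s0), following both machines on each input symbol, reaches 7 state pairs: (p0, s0), (p1, s0), (p3, s4), (p3, s0), (p1, s4), (p1, s6), (p3, s6).
R accepts in {p0} and S accepts in {s0, s2}. The reachable pairs whose R-component is accepting are (p0, s0); in each of them the S-component is accepting too, so the product for L(R) \ L(S) (R-component accepting, S-component rejecting) has no reachable accepting pair and the difference is empty.
Hence every string in L(R) is also in L(S).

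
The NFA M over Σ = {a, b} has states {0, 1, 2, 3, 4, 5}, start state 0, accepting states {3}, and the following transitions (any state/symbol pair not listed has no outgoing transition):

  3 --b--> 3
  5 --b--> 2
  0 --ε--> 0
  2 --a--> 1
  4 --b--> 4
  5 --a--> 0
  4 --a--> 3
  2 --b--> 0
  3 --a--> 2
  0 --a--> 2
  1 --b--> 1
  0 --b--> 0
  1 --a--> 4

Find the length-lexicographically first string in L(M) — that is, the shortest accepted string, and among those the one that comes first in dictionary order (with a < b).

aaaa

A breadth-first search from 0 reaches an accepting state first via the path 0 → 2 → 1 → 4 → 3 on input aaaa.
No string of length < 4 is accepted (BFS exhausts all shorter strings without reaching an accepting state), and aaaa is the lexicographically least accepting string of length 4.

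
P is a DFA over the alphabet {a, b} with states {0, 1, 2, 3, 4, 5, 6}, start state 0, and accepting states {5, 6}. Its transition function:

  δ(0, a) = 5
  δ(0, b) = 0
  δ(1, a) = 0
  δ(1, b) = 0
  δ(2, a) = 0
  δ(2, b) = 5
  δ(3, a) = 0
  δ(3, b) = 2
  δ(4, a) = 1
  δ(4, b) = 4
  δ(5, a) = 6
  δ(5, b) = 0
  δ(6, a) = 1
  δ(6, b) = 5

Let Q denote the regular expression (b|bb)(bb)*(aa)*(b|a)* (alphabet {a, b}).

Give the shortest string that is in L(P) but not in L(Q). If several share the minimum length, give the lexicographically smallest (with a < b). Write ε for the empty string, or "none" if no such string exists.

a

The string a is accepted by P but not by Q.
No shorter string lies in the difference, and a is the lexicographically first length-1 string in L(P) \ L(Q).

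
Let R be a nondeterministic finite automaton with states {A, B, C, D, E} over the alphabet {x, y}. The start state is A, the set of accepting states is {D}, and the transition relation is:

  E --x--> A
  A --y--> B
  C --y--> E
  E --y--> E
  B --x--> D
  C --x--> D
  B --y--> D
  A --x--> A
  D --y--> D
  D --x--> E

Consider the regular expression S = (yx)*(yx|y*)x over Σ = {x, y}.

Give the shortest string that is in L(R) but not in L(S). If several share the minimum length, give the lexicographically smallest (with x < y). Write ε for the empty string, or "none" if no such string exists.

The string yy is accepted by R but not by S.
No shorter string lies in the difference, and yy is the lexicographically first length-2 string in L(R) \ L(S).

yy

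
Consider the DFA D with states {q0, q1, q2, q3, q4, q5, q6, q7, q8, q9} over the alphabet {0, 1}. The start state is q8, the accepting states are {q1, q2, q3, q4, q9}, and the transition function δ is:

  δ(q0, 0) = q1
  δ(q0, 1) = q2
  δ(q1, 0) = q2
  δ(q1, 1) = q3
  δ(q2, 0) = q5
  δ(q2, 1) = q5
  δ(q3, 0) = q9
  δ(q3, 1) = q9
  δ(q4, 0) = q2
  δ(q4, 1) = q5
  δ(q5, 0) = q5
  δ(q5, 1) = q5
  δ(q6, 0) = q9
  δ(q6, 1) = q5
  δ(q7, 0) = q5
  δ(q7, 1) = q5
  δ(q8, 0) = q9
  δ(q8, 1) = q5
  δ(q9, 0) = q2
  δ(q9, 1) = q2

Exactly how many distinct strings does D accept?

The useful subgraph on states {q2, q8, q9} is acyclic, so L(D) is finite; the longest accepting path visits 3 useful states, giving maximum string length 2.
Counting accepting paths from q8 by length: 1 of length 1, 2 of length 2. Total 3.

3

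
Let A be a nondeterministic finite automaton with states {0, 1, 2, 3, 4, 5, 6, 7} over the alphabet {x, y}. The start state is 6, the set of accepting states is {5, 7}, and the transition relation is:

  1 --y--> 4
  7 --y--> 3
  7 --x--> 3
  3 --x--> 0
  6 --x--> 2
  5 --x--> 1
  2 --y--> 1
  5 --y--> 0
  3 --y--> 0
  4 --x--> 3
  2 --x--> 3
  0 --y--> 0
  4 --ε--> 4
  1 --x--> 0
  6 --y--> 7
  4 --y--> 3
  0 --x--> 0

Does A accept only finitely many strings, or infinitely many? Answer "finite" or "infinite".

The useful states (reachable from 6 and able to reach an accepting state) are {6, 7}.
Restricted to these states the transition graph has no cycle, so every accepting path has bounded length and L is finite.

finite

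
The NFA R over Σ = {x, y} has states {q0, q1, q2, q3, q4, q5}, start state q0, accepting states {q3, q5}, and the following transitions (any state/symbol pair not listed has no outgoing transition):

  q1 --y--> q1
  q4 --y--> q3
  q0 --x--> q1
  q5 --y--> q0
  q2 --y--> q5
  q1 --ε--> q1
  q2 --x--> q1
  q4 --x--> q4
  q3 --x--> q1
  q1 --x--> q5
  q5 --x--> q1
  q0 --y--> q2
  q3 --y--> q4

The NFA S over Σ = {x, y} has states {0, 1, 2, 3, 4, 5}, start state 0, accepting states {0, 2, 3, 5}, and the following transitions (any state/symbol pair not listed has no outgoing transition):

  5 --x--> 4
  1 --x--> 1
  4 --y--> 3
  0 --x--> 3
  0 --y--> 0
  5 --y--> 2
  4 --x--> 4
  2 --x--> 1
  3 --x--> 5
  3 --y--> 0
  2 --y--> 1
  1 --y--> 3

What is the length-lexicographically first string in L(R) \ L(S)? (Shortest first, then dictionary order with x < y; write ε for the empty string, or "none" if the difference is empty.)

The string xxxx is accepted by R but not by S.
No shorter string lies in the difference, and xxxx is the lexicographically first length-4 string in L(R) \ L(S).

xxxx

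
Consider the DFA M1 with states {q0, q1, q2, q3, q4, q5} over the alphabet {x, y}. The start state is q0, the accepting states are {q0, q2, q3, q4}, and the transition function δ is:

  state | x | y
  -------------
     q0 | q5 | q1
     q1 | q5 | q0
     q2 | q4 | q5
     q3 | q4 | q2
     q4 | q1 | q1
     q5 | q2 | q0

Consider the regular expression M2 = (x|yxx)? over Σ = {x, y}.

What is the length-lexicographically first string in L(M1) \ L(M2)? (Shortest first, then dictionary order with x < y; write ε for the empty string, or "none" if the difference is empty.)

The string xx is accepted by M1 but not by M2.
No shorter string lies in the difference, and xx is the lexicographically first length-2 string in L(M1) \ L(M2).

xx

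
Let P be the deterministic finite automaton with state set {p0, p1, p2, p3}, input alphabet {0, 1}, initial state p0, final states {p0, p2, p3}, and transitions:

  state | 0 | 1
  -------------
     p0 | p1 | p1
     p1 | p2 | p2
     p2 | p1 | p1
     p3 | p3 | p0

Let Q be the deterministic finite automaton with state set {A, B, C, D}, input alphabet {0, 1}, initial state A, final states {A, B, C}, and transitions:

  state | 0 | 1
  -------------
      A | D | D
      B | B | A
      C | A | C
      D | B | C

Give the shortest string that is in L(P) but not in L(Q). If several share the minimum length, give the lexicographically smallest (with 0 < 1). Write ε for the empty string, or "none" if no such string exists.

The string 0010 is accepted by P but not by Q.
No shorter string lies in the difference, and 0010 is the lexicographically first length-4 string in L(P) \ L(Q).

0010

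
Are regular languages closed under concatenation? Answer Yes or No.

If R₁ and R₂ are regular expressions for the two languages then R₁R₂ denotes L₁L₂; on automata, add ε-moves from every accepting state of an NFA for L₁ to the start state of an NFA for L₂ and keep only the second machine's accepting states.
So the regular languages are closed under concatenation.

Yes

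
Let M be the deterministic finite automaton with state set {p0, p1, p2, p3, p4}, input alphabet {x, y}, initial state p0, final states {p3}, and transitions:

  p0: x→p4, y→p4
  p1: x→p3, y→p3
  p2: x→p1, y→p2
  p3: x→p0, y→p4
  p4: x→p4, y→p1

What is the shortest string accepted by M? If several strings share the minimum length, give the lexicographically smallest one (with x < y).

A breadth-first search from p0 reaches an accepting state first via the path p0 → p4 → p1 → p3 on input xyx.
No string of length < 3 is accepted (BFS exhausts all shorter strings without reaching an accepting state), and xyx is the lexicographically least accepting string of length 3.

xyx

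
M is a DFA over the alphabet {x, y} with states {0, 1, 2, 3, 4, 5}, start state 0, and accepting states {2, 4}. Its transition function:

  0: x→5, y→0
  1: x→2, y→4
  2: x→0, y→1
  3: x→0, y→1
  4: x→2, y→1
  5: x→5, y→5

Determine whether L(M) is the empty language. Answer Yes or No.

The states reachable from the start state are {0, 5}.
None of the accepting states {2, 4} is reachable, so no string is accepted and L(M) = ∅.

Yes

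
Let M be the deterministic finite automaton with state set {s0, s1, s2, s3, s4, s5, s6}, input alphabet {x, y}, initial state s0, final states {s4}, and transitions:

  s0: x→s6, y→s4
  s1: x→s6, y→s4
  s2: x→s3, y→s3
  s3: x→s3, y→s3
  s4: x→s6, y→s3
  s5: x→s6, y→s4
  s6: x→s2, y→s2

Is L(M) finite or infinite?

The useful states (reachable from s0 and able to reach an accepting state) are {s0, s4}.
Restricted to these states the transition graph has no cycle, so every accepting path has bounded length and L is finite.

finite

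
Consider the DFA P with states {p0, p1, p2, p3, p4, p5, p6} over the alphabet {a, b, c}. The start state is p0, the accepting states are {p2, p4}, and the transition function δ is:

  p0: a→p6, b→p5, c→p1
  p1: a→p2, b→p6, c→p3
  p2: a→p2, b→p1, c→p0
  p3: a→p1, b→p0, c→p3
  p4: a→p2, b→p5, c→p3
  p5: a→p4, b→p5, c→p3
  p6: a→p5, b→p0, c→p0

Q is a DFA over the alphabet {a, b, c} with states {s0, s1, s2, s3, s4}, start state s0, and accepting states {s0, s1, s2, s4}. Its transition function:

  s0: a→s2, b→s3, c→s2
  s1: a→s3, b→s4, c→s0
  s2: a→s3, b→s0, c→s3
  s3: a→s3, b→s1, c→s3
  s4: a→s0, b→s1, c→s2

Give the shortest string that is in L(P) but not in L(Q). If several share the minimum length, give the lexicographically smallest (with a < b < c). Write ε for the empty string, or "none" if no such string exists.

ba

The string ba is accepted by P but not by Q.
No shorter string lies in the difference, and ba is the lexicographically first length-2 string in L(P) \ L(Q).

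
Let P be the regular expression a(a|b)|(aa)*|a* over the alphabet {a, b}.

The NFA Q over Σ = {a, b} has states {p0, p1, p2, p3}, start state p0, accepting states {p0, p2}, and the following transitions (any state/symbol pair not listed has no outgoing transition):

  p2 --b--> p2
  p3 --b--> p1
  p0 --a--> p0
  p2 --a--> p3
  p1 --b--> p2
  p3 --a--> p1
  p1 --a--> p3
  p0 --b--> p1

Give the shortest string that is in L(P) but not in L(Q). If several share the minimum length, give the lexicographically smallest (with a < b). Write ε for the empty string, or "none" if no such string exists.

ab

The string ab is accepted by P but not by Q.
No shorter string lies in the difference, and ab is the lexicographically first length-2 string in L(P) \ L(Q).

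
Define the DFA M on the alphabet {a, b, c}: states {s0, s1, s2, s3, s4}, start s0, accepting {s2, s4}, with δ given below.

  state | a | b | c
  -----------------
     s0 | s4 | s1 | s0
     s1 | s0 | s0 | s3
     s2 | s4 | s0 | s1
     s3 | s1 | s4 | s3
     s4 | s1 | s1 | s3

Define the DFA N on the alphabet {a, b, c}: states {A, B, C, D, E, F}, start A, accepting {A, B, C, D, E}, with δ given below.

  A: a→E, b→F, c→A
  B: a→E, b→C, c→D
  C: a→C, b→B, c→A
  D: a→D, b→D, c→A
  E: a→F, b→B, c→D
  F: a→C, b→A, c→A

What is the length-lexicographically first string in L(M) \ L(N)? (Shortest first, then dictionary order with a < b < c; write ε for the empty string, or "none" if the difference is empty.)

The string bcb is accepted by M but not by N.
No shorter string lies in the difference, and bcb is the lexicographically first length-3 string in L(M) \ L(N).

bcb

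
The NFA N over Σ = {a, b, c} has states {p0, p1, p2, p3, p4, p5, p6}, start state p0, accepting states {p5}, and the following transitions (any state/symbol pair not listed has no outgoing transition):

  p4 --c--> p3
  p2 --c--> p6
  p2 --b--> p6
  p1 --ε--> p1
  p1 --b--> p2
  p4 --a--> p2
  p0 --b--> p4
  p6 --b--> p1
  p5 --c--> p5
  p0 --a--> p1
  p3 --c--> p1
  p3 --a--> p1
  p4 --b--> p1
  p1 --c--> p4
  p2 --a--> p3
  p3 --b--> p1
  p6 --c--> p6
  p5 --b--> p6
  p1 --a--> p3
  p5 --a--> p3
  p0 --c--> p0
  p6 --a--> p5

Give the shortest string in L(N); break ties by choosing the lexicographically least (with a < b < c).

A breadth-first search from p0 reaches an accepting state first via the path p0 → p1 → p2 → p6 → p5 on input abba.
No string of length < 4 is accepted (BFS exhausts all shorter strings without reaching an accepting state), and abba is the lexicographically least accepting string of length 4.

abba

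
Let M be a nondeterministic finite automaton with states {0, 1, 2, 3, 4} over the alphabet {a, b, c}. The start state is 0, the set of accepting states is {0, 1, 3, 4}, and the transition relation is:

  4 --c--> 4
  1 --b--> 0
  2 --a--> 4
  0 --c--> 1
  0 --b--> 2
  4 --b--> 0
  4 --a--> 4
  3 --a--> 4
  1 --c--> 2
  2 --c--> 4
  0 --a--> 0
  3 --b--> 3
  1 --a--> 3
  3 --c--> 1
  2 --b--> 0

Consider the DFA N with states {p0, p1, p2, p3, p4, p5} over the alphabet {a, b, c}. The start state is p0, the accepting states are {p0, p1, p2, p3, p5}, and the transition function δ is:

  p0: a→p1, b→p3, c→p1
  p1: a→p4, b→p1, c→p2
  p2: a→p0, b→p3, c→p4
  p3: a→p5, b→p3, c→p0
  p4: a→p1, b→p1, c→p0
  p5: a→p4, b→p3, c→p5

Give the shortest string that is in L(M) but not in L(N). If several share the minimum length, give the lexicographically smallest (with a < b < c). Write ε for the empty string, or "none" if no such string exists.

aa

The string aa is accepted by M but not by N.
No shorter string lies in the difference, and aa is the lexicographically first length-2 string in L(M) \ L(N).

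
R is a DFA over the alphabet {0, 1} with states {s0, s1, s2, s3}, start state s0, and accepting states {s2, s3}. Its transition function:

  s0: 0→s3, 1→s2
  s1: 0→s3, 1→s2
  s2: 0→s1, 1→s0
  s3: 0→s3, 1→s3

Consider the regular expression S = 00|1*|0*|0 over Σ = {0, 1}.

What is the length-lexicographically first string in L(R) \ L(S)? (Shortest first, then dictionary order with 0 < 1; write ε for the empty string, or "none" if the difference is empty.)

The string 01 is accepted by R but not by S.
No shorter string lies in the difference, and 01 is the lexicographically first length-2 string in L(R) \ L(S).

01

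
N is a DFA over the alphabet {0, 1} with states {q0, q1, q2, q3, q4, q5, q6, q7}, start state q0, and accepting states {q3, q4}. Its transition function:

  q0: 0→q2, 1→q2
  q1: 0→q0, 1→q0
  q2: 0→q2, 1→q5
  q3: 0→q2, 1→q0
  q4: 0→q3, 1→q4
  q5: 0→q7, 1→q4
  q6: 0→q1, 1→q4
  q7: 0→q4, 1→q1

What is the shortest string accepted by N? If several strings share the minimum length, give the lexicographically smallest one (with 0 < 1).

011

A breadth-first search from q0 reaches an accepting state first via the path q0 → q2 → q5 → q4 on input 011.
No string of length < 3 is accepted (BFS exhausts all shorter strings without reaching an accepting state), and 011 is the lexicographically least accepting string of length 3.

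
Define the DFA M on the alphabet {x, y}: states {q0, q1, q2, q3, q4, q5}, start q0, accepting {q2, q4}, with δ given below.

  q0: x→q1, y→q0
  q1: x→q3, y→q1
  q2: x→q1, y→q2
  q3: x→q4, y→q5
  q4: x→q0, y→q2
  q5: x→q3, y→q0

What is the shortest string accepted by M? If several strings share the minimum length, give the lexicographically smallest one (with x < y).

A breadth-first search from q0 reaches an accepting state first via the path q0 → q1 → q3 → q4 on input xxx.
No string of length < 3 is accepted (BFS exhausts all shorter strings without reaching an accepting state), and xxx is the lexicographically least accepting string of length 3.

xxx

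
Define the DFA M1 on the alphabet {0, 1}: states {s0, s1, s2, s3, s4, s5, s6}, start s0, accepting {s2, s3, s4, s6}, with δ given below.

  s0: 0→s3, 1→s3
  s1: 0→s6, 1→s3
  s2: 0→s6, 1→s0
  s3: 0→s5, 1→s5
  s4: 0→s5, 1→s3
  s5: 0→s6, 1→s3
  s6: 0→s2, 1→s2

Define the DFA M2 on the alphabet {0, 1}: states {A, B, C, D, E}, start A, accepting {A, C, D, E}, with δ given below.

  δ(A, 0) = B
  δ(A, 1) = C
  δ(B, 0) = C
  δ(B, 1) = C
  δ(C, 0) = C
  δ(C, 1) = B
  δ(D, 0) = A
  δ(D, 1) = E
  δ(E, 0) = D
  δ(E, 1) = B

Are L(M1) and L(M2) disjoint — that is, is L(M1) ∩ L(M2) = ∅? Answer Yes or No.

The string 1 is accepted by both M1 and M2.
Hence L(M1) ∩ L(M2) ≠ ∅.

No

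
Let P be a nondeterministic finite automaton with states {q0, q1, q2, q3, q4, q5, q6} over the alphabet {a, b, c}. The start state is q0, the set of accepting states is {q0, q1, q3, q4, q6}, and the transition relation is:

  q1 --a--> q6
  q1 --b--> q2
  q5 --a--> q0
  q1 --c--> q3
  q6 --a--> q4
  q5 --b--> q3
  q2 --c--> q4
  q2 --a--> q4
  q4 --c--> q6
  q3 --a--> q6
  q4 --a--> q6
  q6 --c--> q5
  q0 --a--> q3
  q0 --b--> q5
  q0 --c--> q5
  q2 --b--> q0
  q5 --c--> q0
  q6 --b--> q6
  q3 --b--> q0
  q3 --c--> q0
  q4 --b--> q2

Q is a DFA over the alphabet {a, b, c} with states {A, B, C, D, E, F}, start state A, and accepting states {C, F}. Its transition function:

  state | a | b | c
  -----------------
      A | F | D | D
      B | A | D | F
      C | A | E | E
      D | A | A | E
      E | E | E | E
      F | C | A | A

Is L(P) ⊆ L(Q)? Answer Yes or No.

No

The empty string ε is in L(P) but not in L(Q).
So L(P) ⊄ L(Q).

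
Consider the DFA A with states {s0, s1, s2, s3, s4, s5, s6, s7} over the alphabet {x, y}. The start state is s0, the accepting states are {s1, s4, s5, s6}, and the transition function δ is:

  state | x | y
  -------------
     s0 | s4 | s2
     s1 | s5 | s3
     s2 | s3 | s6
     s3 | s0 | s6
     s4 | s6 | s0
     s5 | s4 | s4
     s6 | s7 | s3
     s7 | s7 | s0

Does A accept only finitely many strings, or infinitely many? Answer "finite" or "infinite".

infinite

State s0 is reachable from the start and can reach an accepting state, and it lies on the cycle s0 → s2 → s3 → s0.
Traversing that cycle any number of times yields accepted strings of unbounded length, so the language is infinite.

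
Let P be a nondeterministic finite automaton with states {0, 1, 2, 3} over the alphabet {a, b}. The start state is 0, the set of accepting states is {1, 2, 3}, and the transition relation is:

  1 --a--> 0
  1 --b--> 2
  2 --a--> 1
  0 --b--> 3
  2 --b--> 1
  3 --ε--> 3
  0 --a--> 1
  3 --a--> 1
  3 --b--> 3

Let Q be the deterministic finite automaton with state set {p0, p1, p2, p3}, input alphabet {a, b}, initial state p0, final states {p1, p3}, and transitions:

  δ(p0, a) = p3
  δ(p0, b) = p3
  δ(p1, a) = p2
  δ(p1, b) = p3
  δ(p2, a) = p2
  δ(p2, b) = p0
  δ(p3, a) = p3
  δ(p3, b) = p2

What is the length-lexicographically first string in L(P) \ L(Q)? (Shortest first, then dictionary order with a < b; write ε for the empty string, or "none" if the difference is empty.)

The string ab is accepted by P but not by Q.
No shorter string lies in the difference, and ab is the lexicographically first length-2 string in L(P) \ L(Q).

ab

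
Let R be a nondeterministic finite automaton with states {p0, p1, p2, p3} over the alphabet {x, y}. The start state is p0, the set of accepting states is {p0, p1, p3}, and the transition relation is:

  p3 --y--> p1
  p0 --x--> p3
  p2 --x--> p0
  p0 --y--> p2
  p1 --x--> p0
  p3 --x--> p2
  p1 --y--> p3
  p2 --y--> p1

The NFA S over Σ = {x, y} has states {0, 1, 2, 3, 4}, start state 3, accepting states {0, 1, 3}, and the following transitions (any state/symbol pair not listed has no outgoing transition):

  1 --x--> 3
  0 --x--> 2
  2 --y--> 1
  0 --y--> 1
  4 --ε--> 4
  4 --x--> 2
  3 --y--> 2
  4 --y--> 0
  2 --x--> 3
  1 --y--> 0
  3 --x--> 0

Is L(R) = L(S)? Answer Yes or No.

Exploring the product automaton R × S from the start pair (p0, 3), following both machines on each input symbol, reaches 4 state pairs: (p0, 3), (p3, 0), (p2, 2), (p1, 1).
R accepts in {p0, p1, p3} and S accepts in {0, 1, 3}. In every reachable pair the two components are either both accepting — (p0, 3), (p3, 0), (p1, 1) — or both non-accepting, so no string is accepted by exactly one of the machines: L(R) \ L(S) and L(S) \ L(R) are both empty.
Hence every string is accepted by R iff it is accepted by S, and the two languages coincide.

Yes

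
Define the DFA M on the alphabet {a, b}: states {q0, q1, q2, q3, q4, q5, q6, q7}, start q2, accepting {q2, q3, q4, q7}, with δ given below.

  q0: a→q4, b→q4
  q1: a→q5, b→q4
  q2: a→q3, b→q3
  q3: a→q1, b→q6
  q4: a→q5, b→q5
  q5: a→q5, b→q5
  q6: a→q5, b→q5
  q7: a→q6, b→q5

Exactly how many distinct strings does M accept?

5

The useful subgraph on states {q1, q2, q3, q4} is acyclic, so L(M) is finite; the longest accepting path visits 4 useful states, giving maximum string length 3.
Counting accepting paths from q2 by length: 1 of length 0, 2 of length 1, 2 of length 3. Total 5.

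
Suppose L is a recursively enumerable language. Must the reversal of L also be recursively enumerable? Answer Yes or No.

Yes

Reverse the input and run the recogniser for L on it; this accepts exactly Lᴿ.
So the recursively enumerable languages are closed under reversal.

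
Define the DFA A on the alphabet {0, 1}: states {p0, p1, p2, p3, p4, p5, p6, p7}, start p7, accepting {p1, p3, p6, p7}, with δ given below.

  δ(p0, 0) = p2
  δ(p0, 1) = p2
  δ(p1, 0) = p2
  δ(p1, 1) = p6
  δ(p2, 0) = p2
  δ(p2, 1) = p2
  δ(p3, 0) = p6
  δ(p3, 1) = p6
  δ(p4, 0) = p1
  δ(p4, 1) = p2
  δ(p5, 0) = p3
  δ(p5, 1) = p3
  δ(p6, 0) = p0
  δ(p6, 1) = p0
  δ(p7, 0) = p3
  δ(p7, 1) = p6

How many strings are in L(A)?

The useful subgraph on states {p3, p6, p7} is acyclic, so L(A) is finite; the longest accepting path visits 3 useful states, giving maximum string length 2.
Counting accepting paths from p7 by length: 1 of length 0, 2 of length 1, 2 of length 2. Total 5.

5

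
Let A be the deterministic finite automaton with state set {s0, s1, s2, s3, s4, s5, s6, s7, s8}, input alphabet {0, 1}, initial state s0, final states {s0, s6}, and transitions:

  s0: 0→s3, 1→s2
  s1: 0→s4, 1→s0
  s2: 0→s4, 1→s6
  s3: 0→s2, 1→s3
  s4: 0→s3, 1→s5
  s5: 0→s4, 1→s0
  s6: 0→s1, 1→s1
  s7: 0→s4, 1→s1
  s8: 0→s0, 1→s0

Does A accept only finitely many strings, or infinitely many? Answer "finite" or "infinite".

State s2 is reachable from the start and can reach an accepting state, and it lies on the cycle s2 → s4 → s3 → s2.
Traversing that cycle any number of times yields accepted strings of unbounded length, so the language is infinite.

infinite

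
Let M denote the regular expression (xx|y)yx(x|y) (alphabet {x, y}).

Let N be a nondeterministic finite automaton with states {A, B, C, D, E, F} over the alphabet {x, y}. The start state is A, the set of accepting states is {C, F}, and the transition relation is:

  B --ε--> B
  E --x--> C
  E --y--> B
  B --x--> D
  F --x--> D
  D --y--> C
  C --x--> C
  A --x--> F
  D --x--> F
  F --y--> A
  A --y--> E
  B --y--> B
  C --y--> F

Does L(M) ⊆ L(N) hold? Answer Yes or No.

Yes

Converting the expression M to a DFA (subset construction, then merging equivalent states) gives the minimal DFA with states {m0, m1, m2, m3, m4, m5, m6}, start state m0, accepting states {m6} and transitions m0: x→m1, y→m2; m1: x→m2, y→m3; m2: x→m3, y→m4; m3: x→m3, y→m3; m4: x→m5, y→m3; m5: x→m6, y→m6; m6: x→m3, y→m3.
Exploring the product automaton M × N from the start pair (m0, A), following both machines on each input symbol, reaches 16 state pairs: (m0, A), (m1, F), (m2, E), (m2, D), (m3, A), (m3, C), (m4, B), (m3, F), (m4, C), (m3, E), (m5, D), (m3, B), (m3, D), (m5, C), (m6, F), (m6, C).
M accepts in {m6} and N accepts in {C, F}. The reachable pairs whose M-component is accepting are (m6, F), (m6, C); in each of them the N-component is accepting too, so the product for L(M) \ L(N) (M-component accepting, N-component rejecting) has no reachable accepting pair and the difference is empty.
Hence every string in L(M) is also in L(N).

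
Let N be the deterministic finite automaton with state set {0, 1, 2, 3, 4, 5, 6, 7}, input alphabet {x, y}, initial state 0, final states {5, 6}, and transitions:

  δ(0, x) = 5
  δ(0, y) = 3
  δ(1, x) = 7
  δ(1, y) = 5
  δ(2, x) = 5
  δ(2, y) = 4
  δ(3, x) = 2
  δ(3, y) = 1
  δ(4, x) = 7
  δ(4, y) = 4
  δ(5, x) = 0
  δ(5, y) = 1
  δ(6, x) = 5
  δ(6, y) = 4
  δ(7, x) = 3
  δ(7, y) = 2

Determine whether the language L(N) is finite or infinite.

State 0 is reachable from the start and can reach an accepting state, and it lies on the cycle 0 → 3 → 1 → 5 → 0.
Traversing that cycle any number of times yields accepted strings of unbounded length, so the language is infinite.

infinite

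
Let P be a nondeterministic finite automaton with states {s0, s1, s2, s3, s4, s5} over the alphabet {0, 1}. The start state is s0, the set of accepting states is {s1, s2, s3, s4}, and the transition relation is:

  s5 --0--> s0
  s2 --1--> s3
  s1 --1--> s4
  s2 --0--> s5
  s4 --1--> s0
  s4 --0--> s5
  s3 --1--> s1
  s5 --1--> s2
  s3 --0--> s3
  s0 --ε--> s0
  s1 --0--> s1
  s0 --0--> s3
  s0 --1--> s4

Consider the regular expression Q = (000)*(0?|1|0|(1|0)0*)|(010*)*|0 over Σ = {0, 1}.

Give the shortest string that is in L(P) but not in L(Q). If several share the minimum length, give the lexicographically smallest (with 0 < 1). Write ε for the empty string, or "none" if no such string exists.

The string 001 is accepted by P but not by Q.
No shorter string lies in the difference, and 001 is the lexicographically first length-3 string in L(P) \ L(Q).

001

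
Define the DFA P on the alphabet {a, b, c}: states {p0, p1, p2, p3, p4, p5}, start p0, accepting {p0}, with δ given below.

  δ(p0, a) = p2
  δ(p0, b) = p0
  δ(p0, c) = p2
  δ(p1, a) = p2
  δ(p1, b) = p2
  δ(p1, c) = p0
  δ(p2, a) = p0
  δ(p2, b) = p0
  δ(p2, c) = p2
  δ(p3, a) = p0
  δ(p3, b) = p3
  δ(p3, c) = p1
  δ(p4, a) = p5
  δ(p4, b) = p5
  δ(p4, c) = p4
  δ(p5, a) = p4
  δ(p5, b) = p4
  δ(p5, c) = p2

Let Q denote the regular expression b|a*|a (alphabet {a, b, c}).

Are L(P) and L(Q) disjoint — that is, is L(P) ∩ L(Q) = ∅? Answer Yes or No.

The empty string ε is accepted by both P and Q.
Hence L(P) ∩ L(Q) ≠ ∅.

No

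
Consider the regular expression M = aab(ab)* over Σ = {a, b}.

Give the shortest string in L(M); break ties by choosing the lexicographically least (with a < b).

aab

By inspection of the expression, no string of length less than 3 matches, and aab is the lexicographically first match of length 3.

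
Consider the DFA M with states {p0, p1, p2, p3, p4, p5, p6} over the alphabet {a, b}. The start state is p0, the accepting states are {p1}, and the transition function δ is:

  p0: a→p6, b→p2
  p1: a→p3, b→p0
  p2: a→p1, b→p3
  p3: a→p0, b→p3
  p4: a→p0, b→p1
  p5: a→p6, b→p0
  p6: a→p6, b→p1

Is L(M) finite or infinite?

State p0 is reachable from the start and can reach an accepting state, and it lies on the cycle p0 → p2 → p1 → p0.
Traversing that cycle any number of times yields accepted strings of unbounded length, so the language is infinite.

infinite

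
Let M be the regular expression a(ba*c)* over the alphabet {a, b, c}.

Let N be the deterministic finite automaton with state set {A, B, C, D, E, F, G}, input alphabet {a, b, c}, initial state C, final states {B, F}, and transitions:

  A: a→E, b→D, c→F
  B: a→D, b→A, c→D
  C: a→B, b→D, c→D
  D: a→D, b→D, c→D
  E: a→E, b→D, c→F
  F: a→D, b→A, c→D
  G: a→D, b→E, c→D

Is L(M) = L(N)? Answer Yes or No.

Yes

Converting the expression M to a DFA (subset construction, then merging equivalent states) gives the minimal DFA with states {m0, m1, m2, m3}, start state m0, accepting states {m1} and transitions m0: a→m1, b→m2, c→m2; m1: a→m2, b→m3, c→m2; m2: a→m2, b→m2, c→m2; m3: a→m3, b→m2, c→m1.
Exploring the product automaton M × N from the start pair (m0, C), following both machines on each input symbol, reaches 6 state pairs: (m0, C), (m1, B), (m2, D), (m3, A), (m3, E), (m1, F).
M accepts in {m1} and N accepts in {B, F}. In every reachable pair the two components are either both accepting — (m1, B), (m1, F) — or both non-accepting, so no string is accepted by exactly one of the machines: L(M) \ L(N) and L(N) \ L(M) are both empty.
Hence every string is accepted by M iff it is accepted by N, and the two languages coincide.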